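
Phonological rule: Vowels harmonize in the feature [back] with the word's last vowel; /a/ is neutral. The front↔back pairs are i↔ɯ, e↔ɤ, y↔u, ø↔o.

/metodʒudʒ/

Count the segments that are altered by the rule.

/e/ harmonizes with /u/ ([+back]) → [ɤ]
1 segment changes.

1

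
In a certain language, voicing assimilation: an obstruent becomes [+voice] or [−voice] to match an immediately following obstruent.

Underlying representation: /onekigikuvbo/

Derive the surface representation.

[onekigikuvbo]

no segment meets the rule's conditions; no change.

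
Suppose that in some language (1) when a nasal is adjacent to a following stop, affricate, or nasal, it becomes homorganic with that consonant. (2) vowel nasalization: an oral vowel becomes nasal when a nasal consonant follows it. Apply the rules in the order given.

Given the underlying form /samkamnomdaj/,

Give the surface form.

[sãŋkãnnõndaj]

Rule 1: /m/ before /k/ (velar) → [ŋ]
Rule 1: /m/ before /n/ (alveolar) → [n]
Rule 1: /m/ before /d/ (alveolar) → [n]
After rule 1: saŋkannondaj
Rule 2: /a/ before nasal /ŋ/ → [ã]
Rule 2: /a/ before nasal /n/ → [ã]
Rule 2: /o/ before nasal /n/ → [õ]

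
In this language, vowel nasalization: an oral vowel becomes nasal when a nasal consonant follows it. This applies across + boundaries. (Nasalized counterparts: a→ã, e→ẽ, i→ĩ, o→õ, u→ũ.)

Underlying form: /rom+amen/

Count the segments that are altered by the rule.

3

/o/ before nasal /m/ → [õ]
/a/ before nasal /m/ → [ã]
/e/ before nasal /n/ → [ẽ]
3 segments change.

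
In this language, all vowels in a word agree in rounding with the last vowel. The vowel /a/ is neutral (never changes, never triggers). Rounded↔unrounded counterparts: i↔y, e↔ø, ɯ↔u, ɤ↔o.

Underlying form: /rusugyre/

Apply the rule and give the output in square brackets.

[rɯsɯgire]

/u/ harmonizes with /e/ ([-round]) → [ɯ]
/u/ harmonizes with /e/ ([-round]) → [ɯ]
/y/ harmonizes with /e/ ([-round]) → [i]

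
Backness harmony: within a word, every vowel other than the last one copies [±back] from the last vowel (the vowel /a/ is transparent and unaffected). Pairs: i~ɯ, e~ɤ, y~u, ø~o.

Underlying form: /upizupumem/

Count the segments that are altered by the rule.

3

/u/ harmonizes with /e/ ([-back]) → [y]
/u/ harmonizes with /e/ ([-back]) → [y]
/u/ harmonizes with /e/ ([-back]) → [y]
3 segments change.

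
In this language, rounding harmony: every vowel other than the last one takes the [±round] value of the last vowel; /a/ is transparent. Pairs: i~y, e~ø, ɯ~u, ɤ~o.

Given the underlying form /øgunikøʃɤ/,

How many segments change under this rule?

3

/ø/ harmonizes with /ɤ/ ([-round]) → [e]
/u/ harmonizes with /ɤ/ ([-round]) → [ɯ]
/ø/ harmonizes with /ɤ/ ([-round]) → [e]
3 segments change.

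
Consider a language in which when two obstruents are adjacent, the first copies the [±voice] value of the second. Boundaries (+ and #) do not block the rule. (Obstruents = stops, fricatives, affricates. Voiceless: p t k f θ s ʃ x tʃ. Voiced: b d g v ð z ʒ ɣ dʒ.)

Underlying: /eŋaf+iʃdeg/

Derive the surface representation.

[eŋaf+iʒdeg]

/ʃ/ before /d/ (voiced) → [ʒ]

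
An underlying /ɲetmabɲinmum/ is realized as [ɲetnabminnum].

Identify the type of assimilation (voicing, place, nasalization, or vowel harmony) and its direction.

place assimilation, progressive

/m/→[n] /ɲ/→[m] /m/→[n].
Each target copies a feature from the preceding segment, so the direction is progressive.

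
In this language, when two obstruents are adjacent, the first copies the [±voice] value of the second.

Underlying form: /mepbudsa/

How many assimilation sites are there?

/p/ before /b/ (voiced) → [b]
/d/ before /s/ (voiceless) → [t]
2 segments change.

2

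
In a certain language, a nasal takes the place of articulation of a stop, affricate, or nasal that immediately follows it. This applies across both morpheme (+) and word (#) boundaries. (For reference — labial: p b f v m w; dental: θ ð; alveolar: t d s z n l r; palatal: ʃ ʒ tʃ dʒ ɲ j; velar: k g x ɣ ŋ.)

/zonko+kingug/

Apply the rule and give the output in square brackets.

/n/ before /k/ (velar) → [ŋ]
/n/ before /g/ (velar) → [ŋ]

[zoŋko+kiŋgug]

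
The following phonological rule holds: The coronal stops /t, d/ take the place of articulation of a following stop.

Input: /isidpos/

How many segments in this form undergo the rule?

1

/d/ before /p/ (labial) → [b]
1 segment changes.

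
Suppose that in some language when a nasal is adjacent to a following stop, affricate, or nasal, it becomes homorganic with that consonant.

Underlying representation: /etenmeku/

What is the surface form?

[etemmeku]

/n/ before /m/ (labial) → [m]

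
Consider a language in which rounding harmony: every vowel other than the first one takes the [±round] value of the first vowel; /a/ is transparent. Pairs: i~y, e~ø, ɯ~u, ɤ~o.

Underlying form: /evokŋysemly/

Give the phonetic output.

[evɤkŋisemli]

/o/ harmonizes with /e/ ([-round]) → [ɤ]
/y/ harmonizes with /e/ ([-round]) → [i]
/y/ harmonizes with /e/ ([-round]) → [i]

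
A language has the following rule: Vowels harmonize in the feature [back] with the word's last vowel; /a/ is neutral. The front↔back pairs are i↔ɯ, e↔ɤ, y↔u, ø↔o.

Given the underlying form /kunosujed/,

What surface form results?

/u/ harmonizes with /e/ ([-back]) → [y]
/o/ harmonizes with /e/ ([-back]) → [ø]
/u/ harmonizes with /e/ ([-back]) → [y]

[kynøsyjed]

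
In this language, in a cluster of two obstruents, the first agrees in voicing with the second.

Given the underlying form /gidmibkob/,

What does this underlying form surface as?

[gidmipkob]

/b/ before /k/ (voiceless) → [p]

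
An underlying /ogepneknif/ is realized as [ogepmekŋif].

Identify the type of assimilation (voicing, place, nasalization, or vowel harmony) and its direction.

place assimilation, progressive

/n/→[m] /n/→[ŋ].
Each target copies a feature from the preceding segment, so the direction is progressive.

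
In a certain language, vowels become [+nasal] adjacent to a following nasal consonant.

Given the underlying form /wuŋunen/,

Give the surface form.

/u/ before nasal /ŋ/ → [ũ]
/u/ before nasal /n/ → [ũ]
/e/ before nasal /n/ → [ẽ]

[wũŋũnẽn]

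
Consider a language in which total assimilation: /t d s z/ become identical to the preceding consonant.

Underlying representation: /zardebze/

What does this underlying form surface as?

[zarrebbe]

/d/ after /r/ → [r] (total assimilation)
/z/ after /b/ → [b] (total assimilation)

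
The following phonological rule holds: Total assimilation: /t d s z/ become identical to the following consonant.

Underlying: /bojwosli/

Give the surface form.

[bojwolli]

/s/ before /l/ → [l] (total assimilation)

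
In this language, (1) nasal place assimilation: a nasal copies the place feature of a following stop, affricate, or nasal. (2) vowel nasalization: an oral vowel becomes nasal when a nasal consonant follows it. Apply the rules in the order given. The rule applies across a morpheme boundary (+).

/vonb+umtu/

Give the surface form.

[võmb+ũntu]

Rule 1: /n/ before /b/ (labial) → [m]
Rule 1: /m/ before /t/ (alveolar) → [n]
After rule 1: vomb+untu
Rule 2: /o/ before nasal /m/ → [õ]
Rule 2: /u/ before nasal /n/ → [ũ]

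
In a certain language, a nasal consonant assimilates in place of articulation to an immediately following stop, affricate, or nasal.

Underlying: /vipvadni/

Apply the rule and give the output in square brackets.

no segment meets the rule's conditions; no change.

[vipvadni]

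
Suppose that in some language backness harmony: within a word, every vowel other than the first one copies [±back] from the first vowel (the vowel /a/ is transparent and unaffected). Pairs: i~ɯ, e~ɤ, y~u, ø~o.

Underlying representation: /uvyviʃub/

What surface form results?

[uvuvɯʃub]

/y/ harmonizes with /u/ ([+back]) → [u]
/i/ harmonizes with /u/ ([+back]) → [ɯ]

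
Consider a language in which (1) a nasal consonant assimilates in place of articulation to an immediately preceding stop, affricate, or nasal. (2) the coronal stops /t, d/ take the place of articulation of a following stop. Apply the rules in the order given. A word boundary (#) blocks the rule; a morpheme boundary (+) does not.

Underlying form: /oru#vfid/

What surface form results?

Rule 1: no segment meets the rule's conditions; no change.
After rule 1: oru#vfid
Rule 2: no segment meets the rule's conditions; no change.

[oru#vfid]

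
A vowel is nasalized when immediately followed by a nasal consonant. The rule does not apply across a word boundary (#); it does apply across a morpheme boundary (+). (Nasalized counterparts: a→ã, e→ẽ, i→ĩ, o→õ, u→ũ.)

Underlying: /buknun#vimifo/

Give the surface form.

[buknũn#vĩmifo]

/u/ before nasal /n/ → [ũ]
/i/ before nasal /m/ → [ĩ]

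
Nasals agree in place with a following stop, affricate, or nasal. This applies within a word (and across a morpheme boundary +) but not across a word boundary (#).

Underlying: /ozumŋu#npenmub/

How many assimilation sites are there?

/m/ before /ŋ/ (velar) → [ŋ]
/n/ before /p/ (labial) → [m]
/n/ before /m/ (labial) → [m]
3 segments change.

3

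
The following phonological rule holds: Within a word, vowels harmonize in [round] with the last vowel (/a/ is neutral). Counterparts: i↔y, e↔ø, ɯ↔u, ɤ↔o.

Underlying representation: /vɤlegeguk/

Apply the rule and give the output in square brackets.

[voløgøguk]

/ɤ/ harmonizes with /u/ ([+round]) → [o]
/e/ harmonizes with /u/ ([+round]) → [ø]
/e/ harmonizes with /u/ ([+round]) → [ø]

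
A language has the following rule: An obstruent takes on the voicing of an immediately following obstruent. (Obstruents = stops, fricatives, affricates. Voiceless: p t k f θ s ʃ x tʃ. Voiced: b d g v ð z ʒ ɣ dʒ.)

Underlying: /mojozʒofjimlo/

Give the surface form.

[mojozʒofjimlo]

no segment meets the rule's conditions; no change.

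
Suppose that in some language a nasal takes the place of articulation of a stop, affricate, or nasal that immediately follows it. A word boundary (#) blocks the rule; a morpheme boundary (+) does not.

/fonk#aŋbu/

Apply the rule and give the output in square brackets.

[foŋk#ambu]

/n/ before /k/ (velar) → [ŋ]
/ŋ/ before /b/ (labial) → [m]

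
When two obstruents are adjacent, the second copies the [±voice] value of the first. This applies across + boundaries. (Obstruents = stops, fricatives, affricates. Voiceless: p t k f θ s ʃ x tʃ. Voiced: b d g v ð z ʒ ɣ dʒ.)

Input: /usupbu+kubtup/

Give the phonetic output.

/b/ after /p/ (voiceless) → [p]
/t/ after /b/ (voiced) → [d]

[usuppu+kubdup]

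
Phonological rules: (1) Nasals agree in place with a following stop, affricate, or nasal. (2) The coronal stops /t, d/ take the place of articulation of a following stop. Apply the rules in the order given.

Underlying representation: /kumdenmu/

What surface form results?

[kundemmu]

Rule 1: /m/ before /d/ (alveolar) → [n]
Rule 1: /n/ before /m/ (labial) → [m]
After rule 1: kundemmu
Rule 2: no segment meets the rule's conditions; no change.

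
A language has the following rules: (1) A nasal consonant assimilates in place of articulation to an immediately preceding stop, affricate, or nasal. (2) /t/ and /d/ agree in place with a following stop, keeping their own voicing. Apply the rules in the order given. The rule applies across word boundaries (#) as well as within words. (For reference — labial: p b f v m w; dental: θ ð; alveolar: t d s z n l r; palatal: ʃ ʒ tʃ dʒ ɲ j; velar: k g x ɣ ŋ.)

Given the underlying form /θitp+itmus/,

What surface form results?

Rule 1: /m/ after /t/ (alveolar) → [n]
After rule 1: θitp+itnus
Rule 2: /t/ before /p/ (labial) → [p]

[θipp+itnus]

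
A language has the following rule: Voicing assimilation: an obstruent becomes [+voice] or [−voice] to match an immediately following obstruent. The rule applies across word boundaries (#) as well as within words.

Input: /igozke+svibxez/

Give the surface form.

/z/ before /k/ (voiceless) → [s]
/s/ before /v/ (voiced) → [z]
/b/ before /x/ (voiceless) → [p]

[igoske+zvipxez]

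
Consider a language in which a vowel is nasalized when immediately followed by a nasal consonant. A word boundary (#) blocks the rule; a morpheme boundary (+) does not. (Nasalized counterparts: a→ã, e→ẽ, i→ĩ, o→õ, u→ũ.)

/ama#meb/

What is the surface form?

/a/ before nasal /m/ → [ã]

[ãma#meb]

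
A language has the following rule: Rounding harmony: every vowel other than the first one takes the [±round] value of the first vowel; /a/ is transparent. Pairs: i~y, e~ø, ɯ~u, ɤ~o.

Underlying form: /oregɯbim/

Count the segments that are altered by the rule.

/e/ harmonizes with /o/ ([+round]) → [ø]
/ɯ/ harmonizes with /o/ ([+round]) → [u]
/i/ harmonizes with /o/ ([+round]) → [y]
3 segments change.

3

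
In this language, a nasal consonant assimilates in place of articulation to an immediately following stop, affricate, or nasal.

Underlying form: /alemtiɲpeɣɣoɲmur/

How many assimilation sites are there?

/m/ before /t/ (alveolar) → [n]
/ɲ/ before /p/ (labial) → [m]
/ɲ/ before /m/ (labial) → [m]
3 segments change.

3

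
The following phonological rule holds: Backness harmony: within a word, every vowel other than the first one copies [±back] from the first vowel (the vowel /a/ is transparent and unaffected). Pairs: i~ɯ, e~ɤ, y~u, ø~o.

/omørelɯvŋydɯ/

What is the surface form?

/ø/ harmonizes with /o/ ([+back]) → [o]
/e/ harmonizes with /o/ ([+back]) → [ɤ]
/y/ harmonizes with /o/ ([+back]) → [u]

[omorɤlɯvŋudɯ]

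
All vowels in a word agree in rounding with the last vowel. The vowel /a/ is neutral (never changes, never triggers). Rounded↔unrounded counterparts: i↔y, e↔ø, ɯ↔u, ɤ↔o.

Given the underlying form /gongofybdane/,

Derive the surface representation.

[gɤngɤfibdane]

/o/ harmonizes with /e/ ([-round]) → [ɤ]
/o/ harmonizes with /e/ ([-round]) → [ɤ]
/y/ harmonizes with /e/ ([-round]) → [i]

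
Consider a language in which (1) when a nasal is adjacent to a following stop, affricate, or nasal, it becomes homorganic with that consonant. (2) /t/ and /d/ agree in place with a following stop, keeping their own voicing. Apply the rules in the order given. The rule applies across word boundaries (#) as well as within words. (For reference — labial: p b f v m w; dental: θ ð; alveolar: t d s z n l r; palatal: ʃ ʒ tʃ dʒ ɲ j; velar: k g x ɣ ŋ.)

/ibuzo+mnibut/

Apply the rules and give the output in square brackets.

Rule 1: /m/ before /n/ (alveolar) → [n]
After rule 1: ibuzo+nnibut
Rule 2: no segment meets the rule's conditions; no change.

[ibuzo+nnibut]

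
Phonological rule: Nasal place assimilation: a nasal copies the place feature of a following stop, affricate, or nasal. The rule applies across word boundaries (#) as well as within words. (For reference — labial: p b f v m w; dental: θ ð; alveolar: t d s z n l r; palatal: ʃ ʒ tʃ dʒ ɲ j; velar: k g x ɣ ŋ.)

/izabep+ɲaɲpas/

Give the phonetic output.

[izabep+ɲampas]

/ɲ/ before /p/ (labial) → [m]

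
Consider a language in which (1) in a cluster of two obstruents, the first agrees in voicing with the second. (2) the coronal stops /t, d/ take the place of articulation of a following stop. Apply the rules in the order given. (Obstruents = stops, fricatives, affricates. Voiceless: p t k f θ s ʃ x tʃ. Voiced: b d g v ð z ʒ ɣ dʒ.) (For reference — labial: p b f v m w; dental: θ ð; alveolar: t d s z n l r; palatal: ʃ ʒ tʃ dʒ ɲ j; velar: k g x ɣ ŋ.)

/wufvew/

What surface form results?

Rule 1: /f/ before /v/ (voiced) → [v]
After rule 1: wuvvew
Rule 2: no segment meets the rule's conditions; no change.

[wuvvew]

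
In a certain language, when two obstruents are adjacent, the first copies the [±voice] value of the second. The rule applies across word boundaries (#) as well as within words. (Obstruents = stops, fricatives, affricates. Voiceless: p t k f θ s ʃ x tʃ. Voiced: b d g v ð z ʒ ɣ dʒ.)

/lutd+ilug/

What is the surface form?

[ludd+ilug]

/t/ before /d/ (voiced) → [d]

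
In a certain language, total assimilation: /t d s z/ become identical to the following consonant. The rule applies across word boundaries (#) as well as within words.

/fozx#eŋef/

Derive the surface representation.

[foxx#eŋef]

/z/ before /x/ → [x] (total assimilation)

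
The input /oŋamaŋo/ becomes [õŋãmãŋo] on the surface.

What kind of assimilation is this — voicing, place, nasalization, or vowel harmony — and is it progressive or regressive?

/o/→[õ] /a/→[ã] /a/→[ã].
Each target copies a feature from the following segment, so the direction is regressive.

nasalization, regressive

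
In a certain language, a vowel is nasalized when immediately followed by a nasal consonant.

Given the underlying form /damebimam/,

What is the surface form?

[dãmebĩmãm]

/a/ before nasal /m/ → [ã]
/i/ before nasal /m/ → [ĩ]
/a/ before nasal /m/ → [ã]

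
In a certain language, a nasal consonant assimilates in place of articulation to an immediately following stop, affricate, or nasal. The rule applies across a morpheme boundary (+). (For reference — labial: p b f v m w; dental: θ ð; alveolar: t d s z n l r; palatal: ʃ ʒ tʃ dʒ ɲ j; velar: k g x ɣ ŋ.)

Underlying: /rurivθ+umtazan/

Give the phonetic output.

[rurivθ+untazan]

/m/ before /t/ (alveolar) → [n]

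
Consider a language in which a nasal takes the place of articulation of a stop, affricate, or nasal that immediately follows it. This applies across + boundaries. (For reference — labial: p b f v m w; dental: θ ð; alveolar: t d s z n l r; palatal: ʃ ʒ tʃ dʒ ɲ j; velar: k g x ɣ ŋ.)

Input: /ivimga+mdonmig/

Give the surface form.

/m/ before /g/ (velar) → [ŋ]
/m/ before /d/ (alveolar) → [n]
/n/ before /m/ (labial) → [m]

[iviŋga+ndommig]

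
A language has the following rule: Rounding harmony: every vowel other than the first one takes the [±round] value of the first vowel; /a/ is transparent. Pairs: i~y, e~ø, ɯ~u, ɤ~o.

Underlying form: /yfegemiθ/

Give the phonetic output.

/e/ harmonizes with /y/ ([+round]) → [ø]
/e/ harmonizes with /y/ ([+round]) → [ø]
/i/ harmonizes with /y/ ([+round]) → [y]

[yføgømyθ]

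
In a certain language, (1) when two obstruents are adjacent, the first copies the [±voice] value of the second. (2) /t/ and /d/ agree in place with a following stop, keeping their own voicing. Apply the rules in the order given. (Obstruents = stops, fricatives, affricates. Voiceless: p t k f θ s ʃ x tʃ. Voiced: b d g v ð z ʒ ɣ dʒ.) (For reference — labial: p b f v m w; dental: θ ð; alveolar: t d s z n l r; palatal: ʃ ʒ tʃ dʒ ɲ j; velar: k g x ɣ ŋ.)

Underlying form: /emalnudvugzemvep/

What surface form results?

[emalnudvugzemvep]

Rule 1: no segment meets the rule's conditions; no change.
After rule 1: emalnudvugzemvep
Rule 2: no segment meets the rule's conditions; no change.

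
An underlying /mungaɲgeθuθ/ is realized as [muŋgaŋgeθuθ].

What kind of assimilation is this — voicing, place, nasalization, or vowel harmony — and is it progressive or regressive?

place assimilation, regressive

/n/→[ŋ] /ɲ/→[ŋ].
Each target copies a feature from the following segment, so the direction is regressive.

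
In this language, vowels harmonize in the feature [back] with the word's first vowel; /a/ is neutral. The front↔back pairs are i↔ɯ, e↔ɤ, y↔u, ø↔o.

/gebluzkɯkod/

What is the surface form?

[geblyzkikød]

/u/ harmonizes with /e/ ([-back]) → [y]
/ɯ/ harmonizes with /e/ ([-back]) → [i]
/o/ harmonizes with /e/ ([-back]) → [ø]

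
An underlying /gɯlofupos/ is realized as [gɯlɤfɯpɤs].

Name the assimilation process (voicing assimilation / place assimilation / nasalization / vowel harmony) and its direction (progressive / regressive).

vowel harmony, progressive

/o/→[ɤ] /u/→[ɯ] /o/→[ɤ].
Vowels agree with the first vowel, so the harmony is progressive.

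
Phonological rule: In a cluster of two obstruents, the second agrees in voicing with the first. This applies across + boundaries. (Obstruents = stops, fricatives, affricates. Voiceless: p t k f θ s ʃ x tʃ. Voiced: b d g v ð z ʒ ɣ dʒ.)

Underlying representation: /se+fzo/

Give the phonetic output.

/z/ after /f/ (voiceless) → [s]

[se+fso]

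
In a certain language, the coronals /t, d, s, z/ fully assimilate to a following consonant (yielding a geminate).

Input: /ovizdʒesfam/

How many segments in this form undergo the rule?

/z/ before /dʒ/ → [dʒ] (total assimilation)
/s/ before /f/ → [f] (total assimilation)
2 segments change.

2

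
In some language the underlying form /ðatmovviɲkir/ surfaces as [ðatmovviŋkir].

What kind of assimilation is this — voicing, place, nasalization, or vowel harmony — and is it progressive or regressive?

/ɲ/→[ŋ].
Each target copies a feature from the following segment, so the direction is regressive.

place assimilation, regressive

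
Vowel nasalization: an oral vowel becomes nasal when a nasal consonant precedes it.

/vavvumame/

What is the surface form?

[vavvumãmẽ]

/a/ after nasal /m/ → [ã]
/e/ after nasal /m/ → [ẽ]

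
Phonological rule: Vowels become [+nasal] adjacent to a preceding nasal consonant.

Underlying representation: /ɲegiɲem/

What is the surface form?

/e/ after nasal /ɲ/ → [ẽ]
/e/ after nasal /ɲ/ → [ẽ]

[ɲẽgiɲẽm]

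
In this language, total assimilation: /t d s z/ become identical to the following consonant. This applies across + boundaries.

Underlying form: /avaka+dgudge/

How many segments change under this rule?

2

/d/ before /g/ → [g] (total assimilation)
/d/ before /g/ → [g] (total assimilation)
2 segments change.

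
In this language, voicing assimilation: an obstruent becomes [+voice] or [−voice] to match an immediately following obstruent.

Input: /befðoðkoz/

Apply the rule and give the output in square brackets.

/f/ before /ð/ (voiced) → [v]
/ð/ before /k/ (voiceless) → [θ]

[bevðoθkoz]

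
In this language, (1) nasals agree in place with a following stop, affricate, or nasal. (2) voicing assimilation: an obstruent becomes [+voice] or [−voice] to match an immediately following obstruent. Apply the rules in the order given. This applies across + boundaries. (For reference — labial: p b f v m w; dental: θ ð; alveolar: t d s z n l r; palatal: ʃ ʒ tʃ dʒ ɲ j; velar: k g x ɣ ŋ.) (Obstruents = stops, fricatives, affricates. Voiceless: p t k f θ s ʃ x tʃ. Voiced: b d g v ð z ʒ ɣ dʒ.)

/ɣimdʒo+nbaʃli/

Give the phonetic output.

Rule 1: /m/ before /dʒ/ (palatal) → [ɲ]
Rule 1: /n/ before /b/ (labial) → [m]
After rule 1: ɣiɲdʒo+mbaʃli
Rule 2: no segment meets the rule's conditions; no change.

[ɣiɲdʒo+mbaʃli]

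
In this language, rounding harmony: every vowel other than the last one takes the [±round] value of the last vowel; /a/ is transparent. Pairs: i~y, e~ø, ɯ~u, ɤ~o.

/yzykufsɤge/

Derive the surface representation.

/y/ harmonizes with /e/ ([-round]) → [i]
/y/ harmonizes with /e/ ([-round]) → [i]
/u/ harmonizes with /e/ ([-round]) → [ɯ]

[izikɯfsɤge]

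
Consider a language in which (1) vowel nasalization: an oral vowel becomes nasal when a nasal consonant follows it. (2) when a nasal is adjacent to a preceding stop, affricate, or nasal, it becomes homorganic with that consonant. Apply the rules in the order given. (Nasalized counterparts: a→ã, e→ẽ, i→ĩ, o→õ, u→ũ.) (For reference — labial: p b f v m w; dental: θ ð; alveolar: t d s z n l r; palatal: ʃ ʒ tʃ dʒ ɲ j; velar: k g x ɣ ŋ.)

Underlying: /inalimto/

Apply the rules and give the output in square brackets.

Rule 1: /i/ before nasal /n/ → [ĩ]
Rule 1: /i/ before nasal /m/ → [ĩ]
After rule 1: ĩnalĩmto
Rule 2: no segment meets the rule's conditions; no change.

[ĩnalĩmto]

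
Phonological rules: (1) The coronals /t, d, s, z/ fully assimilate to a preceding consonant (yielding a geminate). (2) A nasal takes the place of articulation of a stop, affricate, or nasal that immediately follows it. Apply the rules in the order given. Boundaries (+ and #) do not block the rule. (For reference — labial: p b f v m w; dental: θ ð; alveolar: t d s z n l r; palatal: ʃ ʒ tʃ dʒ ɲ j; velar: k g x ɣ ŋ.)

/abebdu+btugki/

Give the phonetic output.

[abebbu+bbugki]

Rule 1: /d/ after /b/ → [b] (total assimilation)
Rule 1: /t/ after /b/ → [b] (total assimilation)
After rule 1: abebbu+bbugki
Rule 2: no segment meets the rule's conditions; no change.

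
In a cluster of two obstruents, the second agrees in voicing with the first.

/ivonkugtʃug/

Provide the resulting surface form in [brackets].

[ivonkugdʒug]

/tʃ/ after /g/ (voiced) → [dʒ]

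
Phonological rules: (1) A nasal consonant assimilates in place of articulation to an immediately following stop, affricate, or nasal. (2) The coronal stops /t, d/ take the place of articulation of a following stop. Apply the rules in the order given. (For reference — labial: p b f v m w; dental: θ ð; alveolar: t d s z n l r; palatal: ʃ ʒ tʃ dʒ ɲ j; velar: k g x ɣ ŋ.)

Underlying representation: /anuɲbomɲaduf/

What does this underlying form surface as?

Rule 1: /ɲ/ before /b/ (labial) → [m]
Rule 1: /m/ before /ɲ/ (palatal) → [ɲ]
After rule 1: anumboɲɲaduf
Rule 2: no segment meets the rule's conditions; no change.

[anumboɲɲaduf]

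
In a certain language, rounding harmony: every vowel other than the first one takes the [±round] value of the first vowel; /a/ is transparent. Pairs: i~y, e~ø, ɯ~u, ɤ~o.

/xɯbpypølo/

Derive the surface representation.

[xɯbpipelɤ]

/y/ harmonizes with /ɯ/ ([-round]) → [i]
/ø/ harmonizes with /ɯ/ ([-round]) → [e]
/o/ harmonizes with /ɯ/ ([-round]) → [ɤ]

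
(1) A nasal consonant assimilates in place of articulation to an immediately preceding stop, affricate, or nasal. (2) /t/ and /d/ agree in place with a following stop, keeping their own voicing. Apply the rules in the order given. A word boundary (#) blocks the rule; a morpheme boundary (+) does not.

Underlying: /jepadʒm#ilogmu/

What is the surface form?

[jepadʒɲ#ilogŋu]

Rule 1: /m/ after /dʒ/ (palatal) → [ɲ]
Rule 1: /m/ after /g/ (velar) → [ŋ]
After rule 1: jepadʒɲ#ilogŋu
Rule 2: no segment meets the rule's conditions; no change.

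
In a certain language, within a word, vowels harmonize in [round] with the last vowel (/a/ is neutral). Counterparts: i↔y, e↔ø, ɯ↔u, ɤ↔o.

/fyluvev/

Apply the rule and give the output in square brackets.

/y/ harmonizes with /e/ ([-round]) → [i]
/u/ harmonizes with /e/ ([-round]) → [ɯ]

[filɯvev]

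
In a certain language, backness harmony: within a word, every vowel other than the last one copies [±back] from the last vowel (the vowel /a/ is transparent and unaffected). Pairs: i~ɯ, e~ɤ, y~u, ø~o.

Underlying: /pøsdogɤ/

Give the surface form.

[posdogɤ]

/ø/ harmonizes with /ɤ/ ([+back]) → [o]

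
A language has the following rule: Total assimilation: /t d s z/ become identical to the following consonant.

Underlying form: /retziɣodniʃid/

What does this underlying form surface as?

/t/ before /z/ → [z] (total assimilation)
/d/ before /n/ → [n] (total assimilation)

[rezziɣonniʃid]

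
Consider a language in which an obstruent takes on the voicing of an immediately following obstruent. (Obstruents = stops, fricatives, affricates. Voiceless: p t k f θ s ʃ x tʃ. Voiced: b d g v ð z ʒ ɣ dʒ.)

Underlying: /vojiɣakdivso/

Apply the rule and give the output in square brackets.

/k/ before /d/ (voiced) → [g]
/v/ before /s/ (voiceless) → [f]

[vojiɣagdifso]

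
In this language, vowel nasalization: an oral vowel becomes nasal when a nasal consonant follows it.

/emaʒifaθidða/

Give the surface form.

/e/ before nasal /m/ → [ẽ]

[ẽmaʒifaθidða]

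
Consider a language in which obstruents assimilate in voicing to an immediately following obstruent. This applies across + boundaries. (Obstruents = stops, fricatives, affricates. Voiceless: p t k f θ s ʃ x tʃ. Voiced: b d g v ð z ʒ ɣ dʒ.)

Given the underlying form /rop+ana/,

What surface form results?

[rop+ana]

no segment meets the rule's conditions; no change.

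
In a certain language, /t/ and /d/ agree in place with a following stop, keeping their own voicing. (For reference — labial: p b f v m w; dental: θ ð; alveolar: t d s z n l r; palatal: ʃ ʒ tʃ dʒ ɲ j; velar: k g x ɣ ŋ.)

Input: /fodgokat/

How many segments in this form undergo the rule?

1

/d/ before /g/ (velar) → [g]
1 segment changes.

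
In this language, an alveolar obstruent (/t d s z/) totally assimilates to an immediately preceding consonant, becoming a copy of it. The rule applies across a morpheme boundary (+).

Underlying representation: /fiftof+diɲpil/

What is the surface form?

[fiffof+fiɲpil]

/t/ after /f/ → [f] (total assimilation)
/d/ after /f/ → [f] (total assimilation)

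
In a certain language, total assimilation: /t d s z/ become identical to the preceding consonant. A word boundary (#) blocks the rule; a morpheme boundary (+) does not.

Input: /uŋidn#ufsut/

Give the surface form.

/s/ after /f/ → [f] (total assimilation)

[uŋidn#uffut]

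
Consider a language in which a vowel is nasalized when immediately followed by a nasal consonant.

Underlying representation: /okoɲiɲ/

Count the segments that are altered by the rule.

/o/ before nasal /ɲ/ → [õ]
/i/ before nasal /ɲ/ → [ĩ]
2 segments change.

2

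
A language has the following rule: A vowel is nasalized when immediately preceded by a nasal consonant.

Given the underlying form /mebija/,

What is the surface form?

[mẽbija]

/e/ after nasal /m/ → [ẽ]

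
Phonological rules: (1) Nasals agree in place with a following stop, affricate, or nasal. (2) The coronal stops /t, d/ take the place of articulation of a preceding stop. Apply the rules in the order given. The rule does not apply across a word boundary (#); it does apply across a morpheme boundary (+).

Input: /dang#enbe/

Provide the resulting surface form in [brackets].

[daŋg#embe]

Rule 1: /n/ before /g/ (velar) → [ŋ]
Rule 1: /n/ before /b/ (labial) → [m]
After rule 1: daŋg#embe
Rule 2: no segment meets the rule's conditions; no change.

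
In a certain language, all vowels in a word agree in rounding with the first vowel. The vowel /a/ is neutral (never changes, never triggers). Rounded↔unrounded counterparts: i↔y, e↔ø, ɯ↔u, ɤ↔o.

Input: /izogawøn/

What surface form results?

[izɤgawen]

/o/ harmonizes with /i/ ([-round]) → [ɤ]
/ø/ harmonizes with /i/ ([-round]) → [e]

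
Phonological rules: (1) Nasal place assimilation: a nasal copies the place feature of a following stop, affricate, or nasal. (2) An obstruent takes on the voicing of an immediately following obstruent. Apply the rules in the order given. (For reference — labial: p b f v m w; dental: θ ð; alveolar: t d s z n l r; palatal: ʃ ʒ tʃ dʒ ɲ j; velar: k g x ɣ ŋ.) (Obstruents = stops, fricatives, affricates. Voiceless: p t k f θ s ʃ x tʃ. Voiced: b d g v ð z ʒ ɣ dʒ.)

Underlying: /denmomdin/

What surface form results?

Rule 1: /n/ before /m/ (labial) → [m]
Rule 1: /m/ before /d/ (alveolar) → [n]
After rule 1: demmondin
Rule 2: no segment meets the rule's conditions; no change.

[demmondin]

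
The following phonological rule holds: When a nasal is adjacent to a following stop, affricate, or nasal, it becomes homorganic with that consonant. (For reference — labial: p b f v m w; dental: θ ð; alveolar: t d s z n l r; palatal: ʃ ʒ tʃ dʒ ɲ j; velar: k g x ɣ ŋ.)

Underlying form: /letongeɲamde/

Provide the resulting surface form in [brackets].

/n/ before /g/ (velar) → [ŋ]
/m/ before /d/ (alveolar) → [n]

[letoŋgeɲande]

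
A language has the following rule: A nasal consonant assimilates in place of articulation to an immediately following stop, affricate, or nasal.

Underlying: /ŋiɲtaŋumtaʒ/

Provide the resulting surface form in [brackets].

/ɲ/ before /t/ (alveolar) → [n]
/m/ before /t/ (alveolar) → [n]

[ŋintaŋuntaʒ]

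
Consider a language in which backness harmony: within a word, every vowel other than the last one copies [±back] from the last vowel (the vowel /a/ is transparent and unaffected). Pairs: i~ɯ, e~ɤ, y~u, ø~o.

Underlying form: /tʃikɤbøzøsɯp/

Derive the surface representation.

/i/ harmonizes with /ɯ/ ([+back]) → [ɯ]
/ø/ harmonizes with /ɯ/ ([+back]) → [o]
/ø/ harmonizes with /ɯ/ ([+back]) → [o]

[tʃɯkɤbozosɯp]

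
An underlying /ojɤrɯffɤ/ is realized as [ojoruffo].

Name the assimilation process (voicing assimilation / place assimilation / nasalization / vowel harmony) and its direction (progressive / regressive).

vowel harmony, progressive

/ɤ/→[o] /ɯ/→[u] /ɤ/→[o].
Vowels agree with the first vowel, so the harmony is progressive.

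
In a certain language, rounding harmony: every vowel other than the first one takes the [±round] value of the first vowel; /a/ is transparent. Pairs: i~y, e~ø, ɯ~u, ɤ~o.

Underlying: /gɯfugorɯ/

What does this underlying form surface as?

/u/ harmonizes with /ɯ/ ([-round]) → [ɯ]
/o/ harmonizes with /ɯ/ ([-round]) → [ɤ]

[gɯfɯgɤrɯ]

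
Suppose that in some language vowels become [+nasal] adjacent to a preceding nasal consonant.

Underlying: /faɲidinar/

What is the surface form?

[faɲĩdinãr]

/i/ after nasal /ɲ/ → [ĩ]
/a/ after nasal /n/ → [ã]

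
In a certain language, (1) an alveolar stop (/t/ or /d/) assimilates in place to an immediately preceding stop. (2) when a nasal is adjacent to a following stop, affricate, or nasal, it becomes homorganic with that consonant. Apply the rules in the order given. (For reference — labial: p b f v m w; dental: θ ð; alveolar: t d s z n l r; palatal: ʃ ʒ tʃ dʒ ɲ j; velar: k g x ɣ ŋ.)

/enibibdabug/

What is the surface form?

[enibibbabug]

Rule 1: /d/ after /b/ (labial) → [b]
After rule 1: enibibbabug
Rule 2: no segment meets the rule's conditions; no change.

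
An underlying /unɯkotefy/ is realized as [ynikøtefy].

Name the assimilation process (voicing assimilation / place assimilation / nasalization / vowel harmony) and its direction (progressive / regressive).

/u/→[y] /ɯ/→[i] /o/→[ø].
Vowels agree with the last vowel, so the harmony is regressive.

vowel harmony, regressive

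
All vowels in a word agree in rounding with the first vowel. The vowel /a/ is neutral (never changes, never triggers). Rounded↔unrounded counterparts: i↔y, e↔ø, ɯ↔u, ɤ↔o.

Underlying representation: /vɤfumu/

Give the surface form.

[vɤfɯmɯ]

/u/ harmonizes with /ɤ/ ([-round]) → [ɯ]
/u/ harmonizes with /ɤ/ ([-round]) → [ɯ]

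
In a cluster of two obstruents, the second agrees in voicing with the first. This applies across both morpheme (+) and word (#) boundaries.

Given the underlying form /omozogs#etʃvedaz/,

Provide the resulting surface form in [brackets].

[omozogz#etʃfedaz]

/s/ after /g/ (voiced) → [z]
/v/ after /tʃ/ (voiceless) → [f]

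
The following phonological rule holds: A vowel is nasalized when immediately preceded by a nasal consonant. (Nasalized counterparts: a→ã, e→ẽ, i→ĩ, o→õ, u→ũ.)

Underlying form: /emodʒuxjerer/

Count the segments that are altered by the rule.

/o/ after nasal /m/ → [õ]
1 segment changes.

1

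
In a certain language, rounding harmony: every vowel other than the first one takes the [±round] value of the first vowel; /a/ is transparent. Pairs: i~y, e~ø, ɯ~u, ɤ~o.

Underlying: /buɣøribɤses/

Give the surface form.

/i/ harmonizes with /u/ ([+round]) → [y]
/ɤ/ harmonizes with /u/ ([+round]) → [o]
/e/ harmonizes with /u/ ([+round]) → [ø]

[buɣørybosøs]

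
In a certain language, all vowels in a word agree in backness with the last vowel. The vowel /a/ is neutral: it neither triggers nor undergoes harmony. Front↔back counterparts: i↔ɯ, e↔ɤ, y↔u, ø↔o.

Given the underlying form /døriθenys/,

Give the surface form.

no segment meets the rule's conditions; no change.

[døriθenys]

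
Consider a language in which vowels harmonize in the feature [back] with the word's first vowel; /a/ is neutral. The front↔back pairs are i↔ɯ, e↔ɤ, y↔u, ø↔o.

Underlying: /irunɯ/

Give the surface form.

/u/ harmonizes with /i/ ([-back]) → [y]
/ɯ/ harmonizes with /i/ ([-back]) → [i]

[iryni]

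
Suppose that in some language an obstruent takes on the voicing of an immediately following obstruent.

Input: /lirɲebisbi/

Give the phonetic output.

/s/ before /b/ (voiced) → [z]

[lirɲebizbi]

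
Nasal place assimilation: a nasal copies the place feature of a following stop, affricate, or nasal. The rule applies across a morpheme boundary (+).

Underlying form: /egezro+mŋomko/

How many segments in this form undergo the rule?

/m/ before /ŋ/ (velar) → [ŋ]
/m/ before /k/ (velar) → [ŋ]
2 segments change.

2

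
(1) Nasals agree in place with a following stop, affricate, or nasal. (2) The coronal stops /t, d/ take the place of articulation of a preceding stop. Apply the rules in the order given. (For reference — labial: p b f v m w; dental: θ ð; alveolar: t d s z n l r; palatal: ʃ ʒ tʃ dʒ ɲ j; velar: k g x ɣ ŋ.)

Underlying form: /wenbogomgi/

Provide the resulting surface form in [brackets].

Rule 1: /n/ before /b/ (labial) → [m]
Rule 1: /m/ before /g/ (velar) → [ŋ]
After rule 1: wembogoŋgi
Rule 2: no segment meets the rule's conditions; no change.

[wembogoŋgi]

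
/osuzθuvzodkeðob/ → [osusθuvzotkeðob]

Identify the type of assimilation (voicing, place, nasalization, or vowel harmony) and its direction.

voicing assimilation, regressive

/z/→[s] /d/→[t].
Each target copies a feature from the following segment, so the direction is regressive.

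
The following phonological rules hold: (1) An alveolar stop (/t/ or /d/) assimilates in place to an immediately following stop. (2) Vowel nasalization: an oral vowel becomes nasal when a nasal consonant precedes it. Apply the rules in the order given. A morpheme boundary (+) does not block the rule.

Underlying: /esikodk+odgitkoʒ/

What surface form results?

[esikogk+oggikkoʒ]

Rule 1: /d/ before /k/ (velar) → [g]
Rule 1: /d/ before /g/ (velar) → [g]
Rule 1: /t/ before /k/ (velar) → [k]
After rule 1: esikogk+oggikkoʒ
Rule 2: no segment meets the rule's conditions; no change.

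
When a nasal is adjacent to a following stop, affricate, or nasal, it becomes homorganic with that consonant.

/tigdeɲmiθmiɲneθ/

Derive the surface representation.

/ɲ/ before /m/ (labial) → [m]
/ɲ/ before /n/ (alveolar) → [n]

[tigdemmiθminneθ]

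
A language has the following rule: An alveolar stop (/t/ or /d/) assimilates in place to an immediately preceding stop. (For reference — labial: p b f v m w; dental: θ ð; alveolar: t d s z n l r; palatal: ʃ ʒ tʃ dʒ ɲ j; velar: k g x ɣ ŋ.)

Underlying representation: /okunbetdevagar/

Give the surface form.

no segment meets the rule's conditions; no change.

[okunbetdevagar]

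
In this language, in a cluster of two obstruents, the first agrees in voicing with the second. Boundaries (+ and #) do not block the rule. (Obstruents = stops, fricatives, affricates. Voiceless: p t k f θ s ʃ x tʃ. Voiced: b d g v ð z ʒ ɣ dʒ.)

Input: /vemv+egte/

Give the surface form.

[vemv+ekte]

/g/ before /t/ (voiceless) → [k]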